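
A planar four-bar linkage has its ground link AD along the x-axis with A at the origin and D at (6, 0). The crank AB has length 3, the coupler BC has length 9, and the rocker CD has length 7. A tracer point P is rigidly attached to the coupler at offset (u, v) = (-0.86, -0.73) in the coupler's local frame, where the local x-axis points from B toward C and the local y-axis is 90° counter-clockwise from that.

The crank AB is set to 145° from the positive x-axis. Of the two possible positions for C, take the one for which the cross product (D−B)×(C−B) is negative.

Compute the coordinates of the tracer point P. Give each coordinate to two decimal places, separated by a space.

A=(0,0), D=(6.00,0)
B = A + 3.00·(cos145°, sin145°) = (-2.4575, 1.7207)
|BD| = 8.6307
circle(B,9.00) ∩ circle(D,7.00): a=6.1692, h=6.5529
  candidates: C₊=(4.8944,6.9121) cross=56.557; C₋=(2.2814,-5.9306) cross=-56.557
  mode - wants cross < 0 → take C=(2.2814,-5.9306) (cross=-56.557)
ex = (C−B)/|BC| = (0.5265,-0.8501); ey = (0.8501,0.5265)
P = B + -0.86·ex + -0.73·ey = (-3.5309,2.0675)

-3.53 2.07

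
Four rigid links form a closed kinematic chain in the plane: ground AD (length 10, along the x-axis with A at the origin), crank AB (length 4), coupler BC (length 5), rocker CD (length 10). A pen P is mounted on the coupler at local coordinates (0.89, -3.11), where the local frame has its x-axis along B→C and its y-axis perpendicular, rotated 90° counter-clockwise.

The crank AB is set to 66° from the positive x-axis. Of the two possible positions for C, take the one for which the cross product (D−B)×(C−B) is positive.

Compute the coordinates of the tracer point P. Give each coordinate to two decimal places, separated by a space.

4.78 2.93

A=(0,0), D=(10.00,0)
B = A + 4.00·(cos66°, sin66°) = (1.6269, 3.6542)
|BD| = 9.1357
circle(B,5.00) ∩ circle(D,10.00): a=0.4631, h=4.9785
  candidates: C₊=(4.0427,8.0319) cross=45.482; C₋=(0.0600,-1.0939) cross=-45.482
  mode + wants cross > 0 → take C=(4.0427,8.0319) (cross=45.482)
ex = (C−B)/|BC| = (0.4832,0.8755); ey = (-0.8755,0.4832)
P = B + 0.89·ex + -3.11·ey = (4.7799,2.9308)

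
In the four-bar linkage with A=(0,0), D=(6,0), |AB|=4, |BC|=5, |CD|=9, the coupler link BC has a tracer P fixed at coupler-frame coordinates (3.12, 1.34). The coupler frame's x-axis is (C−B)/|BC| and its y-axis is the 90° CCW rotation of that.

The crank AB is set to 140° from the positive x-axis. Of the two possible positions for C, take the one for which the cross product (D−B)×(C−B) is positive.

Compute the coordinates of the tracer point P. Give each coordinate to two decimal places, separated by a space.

-2.30 5.88

A=(0,0), D=(6.00,0)
B = A + 4.00·(cos140°, sin140°) = (-3.0642, 2.5712)
|BD| = 9.4218
circle(B,5.00) ∩ circle(D,9.00): a=1.7391, h=4.6878
  candidates: C₊=(-0.1118,6.6065) cross=44.168; C₋=(-2.6704,-2.4133) cross=-44.168
  mode + wants cross > 0 → take C=(-0.1118,6.6065) (cross=44.168)
ex = (C−B)/|BC| = (0.5905,0.8071); ey = (-0.8071,0.5905)
P = B + 3.12·ex + 1.34·ey = (-2.3034,5.8804)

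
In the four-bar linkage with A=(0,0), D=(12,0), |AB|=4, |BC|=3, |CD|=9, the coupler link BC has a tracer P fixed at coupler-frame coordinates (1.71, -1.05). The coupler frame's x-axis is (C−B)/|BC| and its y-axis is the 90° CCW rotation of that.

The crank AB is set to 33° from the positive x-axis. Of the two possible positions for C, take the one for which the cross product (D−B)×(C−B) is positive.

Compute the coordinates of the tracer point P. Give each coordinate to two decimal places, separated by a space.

A=(0,0), D=(12.00,0)
B = A + 4.00·(cos33°, sin33°) = (3.3547, 2.1786)
|BD| = 8.9156
circle(B,3.00) ∩ circle(D,9.00): a=0.4199, h=2.9705
  candidates: C₊=(4.4877,4.9564) cross=26.483; C₋=(3.0360,-0.8045) cross=-26.483
  mode + wants cross > 0 → take C=(4.4877,4.9564) (cross=26.483)
ex = (C−B)/|BC| = (0.3777,0.9259); ey = (-0.9259,0.3777)
P = B + 1.71·ex + -1.05·ey = (4.9727,3.3653)

4.97 3.37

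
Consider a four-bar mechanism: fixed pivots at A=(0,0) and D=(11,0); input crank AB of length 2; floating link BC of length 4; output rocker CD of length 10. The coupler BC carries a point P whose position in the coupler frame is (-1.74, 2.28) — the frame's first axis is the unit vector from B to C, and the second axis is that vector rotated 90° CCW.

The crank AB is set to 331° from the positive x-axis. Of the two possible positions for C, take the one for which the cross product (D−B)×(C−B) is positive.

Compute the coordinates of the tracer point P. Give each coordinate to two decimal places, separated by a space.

A=(0,0), D=(11.00,0)
B = A + 2.00·(cos331°, sin331°) = (1.7492, -0.9696)
|BD| = 9.3014
circle(B,4.00) ∩ circle(D,10.00): a=0.1353, h=3.9977
  candidates: C₊=(1.4671,3.0204) cross=37.184; C₋=(2.3005,-4.9314) cross=-37.184
  mode + wants cross > 0 → take C=(1.4671,3.0204) (cross=37.184)
ex = (C−B)/|BC| = (-0.0705,0.9975); ey = (-0.9975,-0.0705)
P = B + -1.74·ex + 2.28·ey = (-0.4023,-2.8661)

-0.40 -2.87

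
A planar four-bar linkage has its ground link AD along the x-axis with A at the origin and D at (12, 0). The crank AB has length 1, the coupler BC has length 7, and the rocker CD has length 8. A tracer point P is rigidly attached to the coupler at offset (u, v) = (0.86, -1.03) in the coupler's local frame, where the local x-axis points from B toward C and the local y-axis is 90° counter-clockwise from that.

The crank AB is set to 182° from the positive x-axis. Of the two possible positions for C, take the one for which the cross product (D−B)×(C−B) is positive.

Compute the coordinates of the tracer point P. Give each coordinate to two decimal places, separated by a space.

0.28 -0.44

A=(0,0), D=(12.00,0)
B = A + 1.00·(cos182°, sin182°) = (-0.9994, -0.0349)
|BD| = 12.9994
circle(B,7.00) ∩ circle(D,8.00): a=5.9228, h=3.7311
  candidates: C₊=(4.9133,3.7120) cross=48.502; C₋=(4.9334,-3.7500) cross=-48.502
  mode + wants cross > 0 → take C=(4.9133,3.7120) (cross=48.502)
ex = (C−B)/|BC| = (0.8447,0.5353); ey = (-0.5353,0.8447)
P = B + 0.86·ex + -1.03·ey = (0.2784,-0.4446)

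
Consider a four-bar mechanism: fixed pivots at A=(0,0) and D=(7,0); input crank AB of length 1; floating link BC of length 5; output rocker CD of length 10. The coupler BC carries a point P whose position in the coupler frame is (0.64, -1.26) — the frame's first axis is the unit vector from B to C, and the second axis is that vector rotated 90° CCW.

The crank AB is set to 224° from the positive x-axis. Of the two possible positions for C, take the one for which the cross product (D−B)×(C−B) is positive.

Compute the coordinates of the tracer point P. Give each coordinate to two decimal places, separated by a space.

0.31 0.27

A=(0,0), D=(7.00,0)
B = A + 1.00·(cos224°, sin224°) = (-0.7193, -0.6947)
|BD| = 7.7505
circle(B,5.00) ∩ circle(D,10.00): a=-0.9631, h=4.9064
  candidates: C₊=(-2.1183,4.1056) cross=38.027; C₋=(-1.2388,-5.6676) cross=-38.027
  mode + wants cross > 0 → take C=(-2.1183,4.1056) (cross=38.027)
ex = (C−B)/|BC| = (-0.2798,0.9601); ey = (-0.9601,-0.2798)
P = B + 0.64·ex + -1.26·ey = (0.3113,0.2723)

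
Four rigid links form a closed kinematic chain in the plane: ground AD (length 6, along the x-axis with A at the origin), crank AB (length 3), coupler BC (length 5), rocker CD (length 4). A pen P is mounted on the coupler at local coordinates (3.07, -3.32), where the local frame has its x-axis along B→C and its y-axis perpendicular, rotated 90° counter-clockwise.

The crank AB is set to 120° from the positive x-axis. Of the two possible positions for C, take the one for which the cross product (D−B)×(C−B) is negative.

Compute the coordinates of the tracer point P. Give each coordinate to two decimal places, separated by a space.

-1.60 -1.92

A=(0,0), D=(6.00,0)
B = A + 3.00·(cos120°, sin120°) = (-1.5000, 2.5981)
|BD| = 7.9373
circle(B,5.00) ∩ circle(D,4.00): a=4.5356, h=2.1044
  candidates: C₊=(3.4745,3.1019) cross=16.703; C₋=(2.0969,-0.8750) cross=-16.703
  mode - wants cross < 0 → take C=(2.0969,-0.8750) (cross=-16.703)
ex = (C−B)/|BC| = (0.7194,-0.6946); ey = (0.6946,0.7194)
P = B + 3.07·ex + -3.32·ey = (-1.5977,-1.9227)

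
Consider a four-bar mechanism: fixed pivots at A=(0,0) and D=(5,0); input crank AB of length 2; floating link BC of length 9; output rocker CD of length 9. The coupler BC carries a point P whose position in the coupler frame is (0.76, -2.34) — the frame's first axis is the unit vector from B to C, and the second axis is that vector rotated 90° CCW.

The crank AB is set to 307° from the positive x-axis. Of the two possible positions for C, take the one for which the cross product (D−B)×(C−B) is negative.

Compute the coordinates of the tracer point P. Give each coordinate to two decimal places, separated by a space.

-0.24 -3.59

A=(0,0), D=(5.00,0)
B = A + 2.00·(cos307°, sin307°) = (1.2036, -1.5973)
|BD| = 4.1187
circle(B,9.00) ∩ circle(D,9.00): a=2.0594, h=8.7612
  candidates: C₊=(-0.2959,7.2769) cross=36.085; C₋=(6.4995,-8.8742) cross=-36.085
  mode - wants cross < 0 → take C=(6.4995,-8.8742) (cross=-36.085)
ex = (C−B)/|BC| = (0.5884,-0.8085); ey = (0.8085,0.5884)
P = B + 0.76·ex + -2.34·ey = (-0.2412,-3.5887)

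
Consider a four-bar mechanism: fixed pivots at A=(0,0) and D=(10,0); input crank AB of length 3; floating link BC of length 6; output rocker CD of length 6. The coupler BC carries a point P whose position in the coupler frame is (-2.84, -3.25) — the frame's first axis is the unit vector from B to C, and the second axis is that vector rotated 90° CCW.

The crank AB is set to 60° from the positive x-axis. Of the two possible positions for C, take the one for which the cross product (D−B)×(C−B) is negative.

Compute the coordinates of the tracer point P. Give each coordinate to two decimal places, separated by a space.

A=(0,0), D=(10.00,0)
B = A + 3.00·(cos60°, sin60°) = (1.5000, 2.5981)
|BD| = 8.8882
circle(B,6.00) ∩ circle(D,6.00): a=4.4441, h=4.0311
  candidates: C₊=(6.9283,5.1541) cross=35.829; C₋=(4.5717,-2.5560) cross=-35.829
  mode - wants cross < 0 → take C=(4.5717,-2.5560) (cross=-35.829)
ex = (C−B)/|BC| = (0.5119,-0.8590); ey = (0.8590,0.5119)
P = B + -2.84·ex + -3.25·ey = (-2.7457,3.3739)

-2.75 3.37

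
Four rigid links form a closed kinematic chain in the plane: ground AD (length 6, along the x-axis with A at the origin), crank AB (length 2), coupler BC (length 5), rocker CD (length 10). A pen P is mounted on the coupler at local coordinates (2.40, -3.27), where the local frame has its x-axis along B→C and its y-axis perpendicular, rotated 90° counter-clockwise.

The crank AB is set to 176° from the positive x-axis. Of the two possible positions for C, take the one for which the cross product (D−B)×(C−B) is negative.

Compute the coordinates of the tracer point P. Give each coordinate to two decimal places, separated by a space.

-5.60 -1.72

A=(0,0), D=(6.00,0)
B = A + 2.00·(cos176°, sin176°) = (-1.9951, 0.1395)
|BD| = 7.9963
circle(B,5.00) ∩ circle(D,10.00): a=-0.6915, h=4.9520
  candidates: C₊=(-2.6001,5.1028) cross=39.598; C₋=(-2.7729,-4.7996) cross=-39.598
  mode - wants cross < 0 → take C=(-2.7729,-4.7996) (cross=-39.598)
ex = (C−B)/|BC| = (-0.1556,-0.9878); ey = (0.9878,-0.1556)
P = B + 2.40·ex + -3.27·ey = (-5.5987,-1.7226)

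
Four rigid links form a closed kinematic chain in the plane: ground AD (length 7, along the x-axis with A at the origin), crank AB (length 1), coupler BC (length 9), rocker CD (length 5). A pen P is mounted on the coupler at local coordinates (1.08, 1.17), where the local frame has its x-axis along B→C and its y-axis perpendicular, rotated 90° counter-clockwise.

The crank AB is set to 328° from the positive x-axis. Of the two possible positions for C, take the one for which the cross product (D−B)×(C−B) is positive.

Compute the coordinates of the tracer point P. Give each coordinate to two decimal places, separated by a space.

1.01 1.05

A=(0,0), D=(7.00,0)
B = A + 1.00·(cos328°, sin328°) = (0.8480, -0.5299)
|BD| = 6.1747
circle(B,9.00) ∩ circle(D,5.00): a=7.6220, h=4.7860
  candidates: C₊=(8.0312,4.8925) cross=29.552; C₋=(8.8526,-4.6441) cross=-29.552
  mode + wants cross > 0 → take C=(8.0312,4.8925) (cross=29.552)
ex = (C−B)/|BC| = (0.7981,0.6025); ey = (-0.6025,0.7981)
P = B + 1.08·ex + 1.17·ey = (1.0051,1.0546)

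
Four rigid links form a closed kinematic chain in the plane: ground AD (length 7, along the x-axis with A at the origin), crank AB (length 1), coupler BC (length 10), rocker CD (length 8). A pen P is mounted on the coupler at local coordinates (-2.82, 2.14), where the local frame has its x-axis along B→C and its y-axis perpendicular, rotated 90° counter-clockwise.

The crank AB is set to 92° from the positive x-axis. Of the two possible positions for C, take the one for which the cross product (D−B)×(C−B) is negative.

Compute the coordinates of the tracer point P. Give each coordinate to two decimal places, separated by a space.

A=(0,0), D=(7.00,0)
B = A + 1.00·(cos92°, sin92°) = (-0.0349, 0.9994)
|BD| = 7.1055
circle(B,10.00) ∩ circle(D,8.00): a=6.0860, h=7.9348
  candidates: C₊=(7.1066,7.9993) cross=56.381; C₋=(4.8746,-7.7125) cross=-56.381
  mode - wants cross < 0 → take C=(4.8746,-7.7125) (cross=-56.381)
ex = (C−B)/|BC| = (0.4909,-0.8712); ey = (0.8712,0.4909)
P = B + -2.82·ex + 2.14·ey = (0.4450,4.5068)

0.44 4.51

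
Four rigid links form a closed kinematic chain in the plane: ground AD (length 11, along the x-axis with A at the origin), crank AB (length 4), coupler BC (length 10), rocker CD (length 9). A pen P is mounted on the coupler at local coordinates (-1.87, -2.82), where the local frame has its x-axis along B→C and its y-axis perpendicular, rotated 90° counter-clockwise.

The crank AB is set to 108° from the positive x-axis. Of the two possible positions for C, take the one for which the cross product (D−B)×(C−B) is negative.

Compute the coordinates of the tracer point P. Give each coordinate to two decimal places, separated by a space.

A=(0,0), D=(11.00,0)
B = A + 4.00·(cos108°, sin108°) = (-1.2361, 3.8042)
|BD| = 12.8138
circle(B,10.00) ∩ circle(D,9.00): a=7.1483, h=6.9930
  candidates: C₊=(7.6660,8.3597) cross=89.607; C₋=(3.5138,-4.9957) cross=-89.607
  mode - wants cross < 0 → take C=(3.5138,-4.9957) (cross=-89.607)
ex = (C−B)/|BC| = (0.4750,-0.8800); ey = (0.8800,0.4750)
P = B + -1.87·ex + -2.82·ey = (-4.6059,4.1103)

-4.61 4.11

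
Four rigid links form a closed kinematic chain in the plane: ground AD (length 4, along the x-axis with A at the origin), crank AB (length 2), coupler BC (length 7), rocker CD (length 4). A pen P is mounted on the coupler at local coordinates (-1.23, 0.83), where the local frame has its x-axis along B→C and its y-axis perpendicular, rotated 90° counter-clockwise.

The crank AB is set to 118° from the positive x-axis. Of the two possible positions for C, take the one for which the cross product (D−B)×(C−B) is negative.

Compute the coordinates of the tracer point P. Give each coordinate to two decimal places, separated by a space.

-0.99 3.25

A=(0,0), D=(4.00,0)
B = A + 2.00·(cos118°, sin118°) = (-0.9389, 1.7659)
|BD| = 5.2451
circle(B,7.00) ∩ circle(D,4.00): a=5.7683, h=3.9656
  candidates: C₊=(5.8278,3.5580) cross=20.800; C₋=(3.1575,-3.9103) cross=-20.800
  mode - wants cross < 0 → take C=(3.1575,-3.9103) (cross=-20.800)
ex = (C−B)/|BC| = (0.5852,-0.8109); ey = (0.8109,0.5852)
P = B + -1.23·ex + 0.83·ey = (-0.9857,3.2490)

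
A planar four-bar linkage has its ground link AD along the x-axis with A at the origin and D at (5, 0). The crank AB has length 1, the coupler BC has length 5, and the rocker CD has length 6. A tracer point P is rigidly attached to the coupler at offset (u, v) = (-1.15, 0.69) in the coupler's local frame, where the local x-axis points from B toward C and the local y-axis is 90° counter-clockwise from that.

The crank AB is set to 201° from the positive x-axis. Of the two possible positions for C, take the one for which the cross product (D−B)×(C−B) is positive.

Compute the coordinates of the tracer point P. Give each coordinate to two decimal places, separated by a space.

-1.99 -1.19

A=(0,0), D=(5.00,0)
B = A + 1.00·(cos201°, sin201°) = (-0.9336, -0.3584)
|BD| = 5.9444
circle(B,5.00) ∩ circle(D,6.00): a=2.0470, h=4.5618
  candidates: C₊=(0.8346,4.3185) cross=27.117; C₋=(1.3847,-4.7885) cross=-27.117
  mode + wants cross > 0 → take C=(0.8346,4.3185) (cross=27.117)
ex = (C−B)/|BC| = (0.3536,0.9354); ey = (-0.9354,0.3536)
P = B + -1.15·ex + 0.69·ey = (-1.9857,-1.1900)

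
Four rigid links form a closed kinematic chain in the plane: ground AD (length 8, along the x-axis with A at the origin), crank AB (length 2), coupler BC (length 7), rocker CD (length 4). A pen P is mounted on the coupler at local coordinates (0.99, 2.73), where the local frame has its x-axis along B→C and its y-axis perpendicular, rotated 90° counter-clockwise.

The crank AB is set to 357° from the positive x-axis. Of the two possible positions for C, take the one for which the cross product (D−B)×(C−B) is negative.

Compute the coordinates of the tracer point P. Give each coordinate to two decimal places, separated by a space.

A=(0,0), D=(8.00,0)
B = A + 2.00·(cos357°, sin357°) = (1.9973, -0.1047)
|BD| = 6.0037
circle(B,7.00) ∩ circle(D,4.00): a=5.7502, h=3.9920
  candidates: C₊=(7.6769,3.9869) cross=23.966; C₋=(7.8161,-3.9958) cross=-23.966
  mode - wants cross < 0 → take C=(7.8161,-3.9958) (cross=-23.966)
ex = (C−B)/|BC| = (0.8313,-0.5559); ey = (0.5559,0.8313)
P = B + 0.99·ex + 2.73·ey = (4.3377,1.6144)

4.34 1.61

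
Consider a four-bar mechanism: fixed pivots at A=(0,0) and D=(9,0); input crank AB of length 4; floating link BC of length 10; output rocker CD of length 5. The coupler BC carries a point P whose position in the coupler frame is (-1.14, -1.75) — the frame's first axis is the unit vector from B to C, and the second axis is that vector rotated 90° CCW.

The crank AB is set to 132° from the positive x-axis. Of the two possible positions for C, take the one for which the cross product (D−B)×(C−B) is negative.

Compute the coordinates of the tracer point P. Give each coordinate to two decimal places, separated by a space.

A=(0,0), D=(9.00,0)
B = A + 4.00·(cos132°, sin132°) = (-2.6765, 2.9726)
|BD| = 12.0490
circle(B,10.00) ∩ circle(D,5.00): a=9.1368, h=4.0644
  candidates: C₊=(7.1806,4.6572) cross=48.972; C₋=(5.1751,-3.2203) cross=-48.972
  mode - wants cross < 0 → take C=(5.1751,-3.2203) (cross=-48.972)
ex = (C−B)/|BC| = (0.7852,-0.6193); ey = (0.6193,0.7852)
P = B + -1.14·ex + -1.75·ey = (-4.6554,2.3045)

-4.66 2.30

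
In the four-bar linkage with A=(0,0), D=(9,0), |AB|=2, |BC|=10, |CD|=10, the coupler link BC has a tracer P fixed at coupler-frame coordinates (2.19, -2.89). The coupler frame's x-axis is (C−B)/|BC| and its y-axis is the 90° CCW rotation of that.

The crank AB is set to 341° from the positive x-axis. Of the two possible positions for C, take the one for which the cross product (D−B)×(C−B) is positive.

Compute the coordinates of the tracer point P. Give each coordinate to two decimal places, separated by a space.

5.27 0.68

A=(0,0), D=(9.00,0)
B = A + 2.00·(cos341°, sin341°) = (1.8910, -0.6511)
|BD| = 7.1387
circle(B,10.00) ∩ circle(D,10.00): a=3.5694, h=9.3413
  candidates: C₊=(4.5935,8.9768) cross=66.685; C₋=(6.2976,-9.6279) cross=-66.685
  mode + wants cross > 0 → take C=(4.5935,8.9768) (cross=66.685)
ex = (C−B)/|BC| = (0.2702,0.9628); ey = (-0.9628,0.2702)
P = B + 2.19·ex + -2.89·ey = (5.2653,0.6764)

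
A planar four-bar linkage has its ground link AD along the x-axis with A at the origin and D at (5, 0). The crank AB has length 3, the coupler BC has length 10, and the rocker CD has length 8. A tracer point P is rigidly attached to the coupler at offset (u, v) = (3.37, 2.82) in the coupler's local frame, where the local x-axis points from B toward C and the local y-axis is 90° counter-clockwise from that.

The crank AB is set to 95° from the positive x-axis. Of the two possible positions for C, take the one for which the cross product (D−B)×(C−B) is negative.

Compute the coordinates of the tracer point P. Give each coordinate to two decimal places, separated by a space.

2.96 0.00

A=(0,0), D=(5.00,0)
B = A + 3.00·(cos95°, sin95°) = (-0.2615, 2.9886)
|BD| = 6.0510
circle(B,10.00) ∩ circle(D,8.00): a=6.0002, h=7.9998
  candidates: C₊=(8.9069,6.9811) cross=48.407; C₋=(1.0047,-6.9309) cross=-48.407
  mode - wants cross < 0 → take C=(1.0047,-6.9309) (cross=-48.407)
ex = (C−B)/|BC| = (0.1266,-0.9920); ey = (0.9920,0.1266)
P = B + 3.37·ex + 2.82·ey = (2.9625,0.0028)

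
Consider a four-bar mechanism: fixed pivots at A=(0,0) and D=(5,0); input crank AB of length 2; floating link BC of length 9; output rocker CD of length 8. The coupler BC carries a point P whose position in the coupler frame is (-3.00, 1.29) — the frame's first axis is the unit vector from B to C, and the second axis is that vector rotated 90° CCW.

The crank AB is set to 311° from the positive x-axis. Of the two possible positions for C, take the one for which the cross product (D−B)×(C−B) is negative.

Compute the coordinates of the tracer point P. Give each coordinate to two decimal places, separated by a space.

-0.13 1.42

A=(0,0), D=(5.00,0)
B = A + 2.00·(cos311°, sin311°) = (1.3121, -1.5094)
|BD| = 3.9848
circle(B,9.00) ∩ circle(D,8.00): a=4.1255, h=7.9988
  candidates: C₊=(2.1003,7.4560) cross=31.874; C₋=(8.1601,-7.3494) cross=-31.874
  mode - wants cross < 0 → take C=(8.1601,-7.3494) (cross=-31.874)
ex = (C−B)/|BC| = (0.7609,-0.6489); ey = (0.6489,0.7609)
P = B + -3.00·ex + 1.29·ey = (-0.1335,1.4188)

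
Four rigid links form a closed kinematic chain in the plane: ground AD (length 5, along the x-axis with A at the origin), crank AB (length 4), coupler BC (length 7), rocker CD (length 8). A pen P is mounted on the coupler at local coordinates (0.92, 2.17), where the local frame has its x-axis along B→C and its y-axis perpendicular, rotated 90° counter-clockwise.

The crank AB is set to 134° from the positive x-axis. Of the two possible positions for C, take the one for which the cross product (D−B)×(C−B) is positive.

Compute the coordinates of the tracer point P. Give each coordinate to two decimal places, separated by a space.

A=(0,0), D=(5.00,0)
B = A + 4.00·(cos134°, sin134°) = (-2.7786, 2.8774)
|BD| = 8.2938
circle(B,7.00) ∩ circle(D,8.00): a=3.2426, h=6.2037
  candidates: C₊=(2.4148,7.5708) cross=51.452; C₋=(-1.8897,-4.0660) cross=-51.452
  mode + wants cross > 0 → take C=(2.4148,7.5708) (cross=51.452)
ex = (C−B)/|BC| = (0.7419,0.6705); ey = (-0.6705,0.7419)
P = B + 0.92·ex + 2.17·ey = (-3.5510,5.1042)

-3.55 5.10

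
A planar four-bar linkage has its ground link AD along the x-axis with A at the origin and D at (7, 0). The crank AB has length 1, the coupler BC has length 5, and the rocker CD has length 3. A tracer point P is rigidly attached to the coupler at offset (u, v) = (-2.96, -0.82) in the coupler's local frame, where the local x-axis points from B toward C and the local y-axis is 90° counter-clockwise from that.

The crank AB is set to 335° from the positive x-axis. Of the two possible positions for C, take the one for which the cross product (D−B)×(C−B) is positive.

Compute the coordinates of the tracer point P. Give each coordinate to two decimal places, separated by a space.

-1.12 -2.73

A=(0,0), D=(7.00,0)
B = A + 1.00·(cos335°, sin335°) = (0.9063, -0.4226)
|BD| = 6.1083
circle(B,5.00) ∩ circle(D,3.00): a=4.3639, h=2.4407
  candidates: C₊=(5.0908,2.3141) cross=14.908; C₋=(5.4286,-2.5555) cross=-14.908
  mode + wants cross > 0 → take C=(5.0908,2.3141) (cross=14.908)
ex = (C−B)/|BC| = (0.8369,0.5473); ey = (-0.5473,0.8369)
P = B + -2.96·ex + -0.82·ey = (-1.1221,-2.7290)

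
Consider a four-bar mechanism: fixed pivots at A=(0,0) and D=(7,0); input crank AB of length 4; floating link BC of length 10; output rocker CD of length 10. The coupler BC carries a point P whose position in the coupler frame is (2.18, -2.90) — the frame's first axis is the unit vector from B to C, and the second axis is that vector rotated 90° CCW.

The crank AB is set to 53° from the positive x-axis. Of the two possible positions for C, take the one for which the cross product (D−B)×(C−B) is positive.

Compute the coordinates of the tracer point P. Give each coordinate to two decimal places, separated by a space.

5.93 2.31

A=(0,0), D=(7.00,0)
B = A + 4.00·(cos53°, sin53°) = (2.4073, 3.1945)
|BD| = 5.5945
circle(B,10.00) ∩ circle(D,10.00): a=2.7972, h=9.6008
  candidates: C₊=(10.1858,9.4789) cross=53.712; C₋=(-0.7786,-6.2844) cross=-53.712
  mode + wants cross > 0 → take C=(10.1858,9.4789) (cross=53.712)
ex = (C−B)/|BC| = (0.7779,0.6284); ey = (-0.6284,0.7779)
P = B + 2.18·ex + -2.90·ey = (5.9255,2.3088)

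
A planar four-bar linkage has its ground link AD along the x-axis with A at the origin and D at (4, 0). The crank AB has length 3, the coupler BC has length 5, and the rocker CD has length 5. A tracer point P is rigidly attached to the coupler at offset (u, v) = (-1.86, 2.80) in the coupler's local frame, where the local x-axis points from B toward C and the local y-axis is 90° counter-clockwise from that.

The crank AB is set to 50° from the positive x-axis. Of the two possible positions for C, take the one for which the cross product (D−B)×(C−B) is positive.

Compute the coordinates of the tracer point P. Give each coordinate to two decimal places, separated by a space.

-0.91 4.10

A=(0,0), D=(4.00,0)
B = A + 3.00·(cos50°, sin50°) = (1.9284, 2.2981)
|BD| = 3.0940
circle(B,5.00) ∩ circle(D,5.00): a=1.5470, h=4.7547
  candidates: C₊=(6.4958,4.3326) cross=14.711; C₋=(-0.5674,-2.0344) cross=-14.711
  mode + wants cross > 0 → take C=(6.4958,4.3326) (cross=14.711)
ex = (C−B)/|BC| = (0.9135,0.4069); ey = (-0.4069,0.9135)
P = B + -1.86·ex + 2.80·ey = (-0.9100,4.0991)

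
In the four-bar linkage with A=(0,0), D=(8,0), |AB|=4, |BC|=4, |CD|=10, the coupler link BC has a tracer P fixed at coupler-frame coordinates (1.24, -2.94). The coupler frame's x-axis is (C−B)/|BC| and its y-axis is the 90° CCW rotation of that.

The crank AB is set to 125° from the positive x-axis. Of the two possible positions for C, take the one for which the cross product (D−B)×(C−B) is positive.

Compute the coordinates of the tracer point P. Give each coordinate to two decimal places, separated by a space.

0.76 2.34

A=(0,0), D=(8.00,0)
B = A + 4.00·(cos125°, sin125°) = (-2.2943, 3.2766)
|BD| = 10.8032
circle(B,4.00) ∩ circle(D,10.00): a=1.5139, h=3.7025
  candidates: C₊=(0.2712,6.3455) cross=39.998; C₋=(-1.9747,-0.7106) cross=-39.998
  mode + wants cross > 0 → take C=(0.2712,6.3455) (cross=39.998)
ex = (C−B)/|BC| = (0.6414,0.7672); ey = (-0.7672,0.6414)
P = B + 1.24·ex + -2.94·ey = (0.7566,2.3423)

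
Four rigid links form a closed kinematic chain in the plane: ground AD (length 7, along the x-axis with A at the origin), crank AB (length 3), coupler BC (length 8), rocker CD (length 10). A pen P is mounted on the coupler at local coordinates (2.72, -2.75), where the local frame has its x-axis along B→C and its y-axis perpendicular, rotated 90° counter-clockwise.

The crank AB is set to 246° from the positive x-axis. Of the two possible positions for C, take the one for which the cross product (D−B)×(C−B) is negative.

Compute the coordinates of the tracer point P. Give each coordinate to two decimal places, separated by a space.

-1.93 -6.54

A=(0,0), D=(7.00,0)
B = A + 3.00·(cos246°, sin246°) = (-1.2202, -2.7406)
|BD| = 8.6650
circle(B,8.00) ∩ circle(D,10.00): a=2.2552, h=7.6755
  candidates: C₊=(-1.5084,5.2542) cross=66.509; C₋=(3.3469,-9.3089) cross=-66.509
  mode - wants cross < 0 → take C=(3.3469,-9.3089) (cross=-66.509)
ex = (C−B)/|BC| = (0.5709,-0.8210); ey = (0.8210,0.5709)
P = B + 2.72·ex + -2.75·ey = (-1.9252,-6.5438)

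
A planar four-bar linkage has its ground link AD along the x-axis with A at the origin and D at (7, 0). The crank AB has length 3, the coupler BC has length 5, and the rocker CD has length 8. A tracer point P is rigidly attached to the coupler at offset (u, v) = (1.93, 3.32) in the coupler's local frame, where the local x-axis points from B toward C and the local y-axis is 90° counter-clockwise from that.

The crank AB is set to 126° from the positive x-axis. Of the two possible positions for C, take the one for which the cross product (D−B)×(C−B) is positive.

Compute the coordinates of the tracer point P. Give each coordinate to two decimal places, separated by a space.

A=(0,0), D=(7.00,0)
B = A + 3.00·(cos126°, sin126°) = (-1.7634, 2.4271)
|BD| = 9.0932
circle(B,5.00) ∩ circle(D,8.00): a=2.4022, h=4.3852
  candidates: C₊=(1.7221,6.0120) cross=39.875; C₋=(-0.6188,-2.4402) cross=-39.875
  mode + wants cross > 0 → take C=(1.7221,6.0120) (cross=39.875)
ex = (C−B)/|BC| = (0.6971,0.7170); ey = (-0.7170,0.6971)
P = B + 1.93·ex + 3.32·ey = (-2.7984,6.1252)

-2.80 6.13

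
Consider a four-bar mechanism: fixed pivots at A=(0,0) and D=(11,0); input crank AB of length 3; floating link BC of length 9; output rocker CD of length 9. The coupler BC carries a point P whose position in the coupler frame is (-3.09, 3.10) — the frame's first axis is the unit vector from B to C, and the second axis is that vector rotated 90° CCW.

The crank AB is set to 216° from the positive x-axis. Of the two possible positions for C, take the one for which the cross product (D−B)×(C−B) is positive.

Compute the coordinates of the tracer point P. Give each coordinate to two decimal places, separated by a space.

-6.80 -2.04

A=(0,0), D=(11.00,0)
B = A + 3.00·(cos216°, sin216°) = (-2.4271, -1.7634)
|BD| = 13.5423
circle(B,9.00) ∩ circle(D,9.00): a=6.7712, h=5.9288
  candidates: C₊=(3.5145,4.9967) cross=80.290; C₋=(5.0585,-6.7600) cross=-80.290
  mode + wants cross > 0 → take C=(3.5145,4.9967) (cross=80.290)
ex = (C−B)/|BC| = (0.6602,0.7511); ey = (-0.7511,0.6602)
P = B + -3.09·ex + 3.10·ey = (-6.7954,-2.0378)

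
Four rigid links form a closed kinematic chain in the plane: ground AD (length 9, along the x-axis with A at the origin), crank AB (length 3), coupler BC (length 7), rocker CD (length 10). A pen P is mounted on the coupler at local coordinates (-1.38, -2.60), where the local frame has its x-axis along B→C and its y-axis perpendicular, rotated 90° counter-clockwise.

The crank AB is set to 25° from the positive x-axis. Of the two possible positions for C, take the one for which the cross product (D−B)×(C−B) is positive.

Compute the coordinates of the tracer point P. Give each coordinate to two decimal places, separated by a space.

5.19 -0.34

A=(0,0), D=(9.00,0)
B = A + 3.00·(cos25°, sin25°) = (2.7189, 1.2679)
|BD| = 6.4078
circle(B,7.00) ∩ circle(D,10.00): a=-0.7757, h=6.9569
  candidates: C₊=(3.3351,8.2407) cross=44.578; C₋=(0.5821,-5.3980) cross=-44.578
  mode + wants cross > 0 → take C=(3.3351,8.2407) (cross=44.578)
ex = (C−B)/|BC| = (0.0880,0.9961); ey = (-0.9961,0.0880)
P = B + -1.38·ex + -2.60·ey = (5.1874,-0.3357)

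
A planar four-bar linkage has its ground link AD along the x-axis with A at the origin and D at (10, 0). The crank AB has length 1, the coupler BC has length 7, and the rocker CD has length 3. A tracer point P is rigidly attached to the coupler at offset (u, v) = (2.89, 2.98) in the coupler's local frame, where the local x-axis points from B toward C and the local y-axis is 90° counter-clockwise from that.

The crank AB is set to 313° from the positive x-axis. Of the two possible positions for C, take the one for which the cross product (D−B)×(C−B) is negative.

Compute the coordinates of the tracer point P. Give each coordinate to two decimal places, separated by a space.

A=(0,0), D=(10.00,0)
B = A + 1.00·(cos313°, sin313°) = (0.6820, -0.7314)
|BD| = 9.3467
circle(B,7.00) ∩ circle(D,3.00): a=6.8131, h=1.6066
  candidates: C₊=(7.3485,1.4035) cross=15.017; C₋=(7.6000,-1.7999) cross=-15.017
  mode - wants cross < 0 → take C=(7.6000,-1.7999) (cross=-15.017)
ex = (C−B)/|BC| = (0.9883,-0.1527); ey = (0.1527,0.9883)
P = B + 2.89·ex + 2.98·ey = (3.9930,1.7725)

3.99 1.77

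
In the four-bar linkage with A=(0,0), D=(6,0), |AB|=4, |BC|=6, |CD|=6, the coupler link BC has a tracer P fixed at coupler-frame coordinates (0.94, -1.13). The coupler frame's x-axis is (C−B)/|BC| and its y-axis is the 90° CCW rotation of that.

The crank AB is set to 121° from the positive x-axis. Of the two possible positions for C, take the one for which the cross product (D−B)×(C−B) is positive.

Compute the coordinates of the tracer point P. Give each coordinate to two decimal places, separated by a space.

-0.79 2.69

A=(0,0), D=(6.00,0)
B = A + 4.00·(cos121°, sin121°) = (-2.0602, 3.4287)
|BD| = 8.7591
circle(B,6.00) ∩ circle(D,6.00): a=4.3795, h=4.1012
  candidates: C₊=(3.5753,5.4882) cross=35.923; C₋=(0.3646,-2.0596) cross=-35.923
  mode + wants cross > 0 → take C=(3.5753,5.4882) (cross=35.923)
ex = (C−B)/|BC| = (0.9392,0.3433); ey = (-0.3433,0.9392)
P = B + 0.94·ex + -1.13·ey = (-0.7894,2.6900)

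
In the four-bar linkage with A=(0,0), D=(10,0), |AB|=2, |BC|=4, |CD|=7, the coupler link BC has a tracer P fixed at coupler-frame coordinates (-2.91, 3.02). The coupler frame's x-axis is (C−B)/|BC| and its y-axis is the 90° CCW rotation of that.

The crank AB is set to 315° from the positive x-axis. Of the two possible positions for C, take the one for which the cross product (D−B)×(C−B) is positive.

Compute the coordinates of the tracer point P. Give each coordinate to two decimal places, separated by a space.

A=(0,0), D=(10.00,0)
B = A + 2.00·(cos315°, sin315°) = (1.4142, -1.4142)
|BD| = 8.7015
circle(B,4.00) ∩ circle(D,7.00): a=2.4545, h=3.1584
  candidates: C₊=(3.3228,2.1011) cross=27.483; C₋=(4.3494,-4.1317) cross=-27.483
  mode + wants cross > 0 → take C=(3.3228,2.1011) (cross=27.483)
ex = (C−B)/|BC| = (0.4771,0.8788); ey = (-0.8788,0.4771)
P = B + -2.91·ex + 3.02·ey = (-2.6283,-2.5306)

-2.63 -2.53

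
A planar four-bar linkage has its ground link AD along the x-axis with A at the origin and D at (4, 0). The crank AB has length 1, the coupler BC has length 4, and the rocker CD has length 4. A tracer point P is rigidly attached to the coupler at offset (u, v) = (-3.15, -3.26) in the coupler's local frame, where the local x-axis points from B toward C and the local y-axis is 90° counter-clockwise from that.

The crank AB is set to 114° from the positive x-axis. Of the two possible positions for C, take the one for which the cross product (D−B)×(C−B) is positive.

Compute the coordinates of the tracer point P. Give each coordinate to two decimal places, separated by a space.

A=(0,0), D=(4.00,0)
B = A + 1.00·(cos114°, sin114°) = (-0.4067, 0.9135)
|BD| = 4.5004
circle(B,4.00) ∩ circle(D,4.00): a=2.2502, h=3.3070
  candidates: C₊=(2.4679,3.6950) cross=14.883; C₋=(1.1253,-2.7814) cross=-14.883
  mode + wants cross > 0 → take C=(2.4679,3.6950) (cross=14.883)
ex = (C−B)/|BC| = (0.7187,0.6954); ey = (-0.6954,0.7187)
P = B + -3.15·ex + -3.26·ey = (-0.4037,-3.6197)

-0.40 -3.62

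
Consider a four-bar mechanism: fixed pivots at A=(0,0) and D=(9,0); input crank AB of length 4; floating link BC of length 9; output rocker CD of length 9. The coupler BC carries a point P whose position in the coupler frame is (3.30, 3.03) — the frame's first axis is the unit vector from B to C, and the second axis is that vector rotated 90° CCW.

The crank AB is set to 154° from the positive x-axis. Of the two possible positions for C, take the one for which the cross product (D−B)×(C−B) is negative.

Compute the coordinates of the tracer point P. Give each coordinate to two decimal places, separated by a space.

0.81 0.94

A=(0,0), D=(9.00,0)
B = A + 4.00·(cos154°, sin154°) = (-3.5952, 1.7535)
|BD| = 12.7166
circle(B,9.00) ∩ circle(D,9.00): a=6.3583, h=6.3696
  candidates: C₊=(3.5807,7.1855) cross=81.000; C₋=(1.8241,-5.4320) cross=-81.000
  mode - wants cross < 0 → take C=(1.8241,-5.4320) (cross=-81.000)
ex = (C−B)/|BC| = (0.6021,-0.7984); ey = (0.7984,0.6021)
P = B + 3.30·ex + 3.03·ey = (0.8110,0.9433)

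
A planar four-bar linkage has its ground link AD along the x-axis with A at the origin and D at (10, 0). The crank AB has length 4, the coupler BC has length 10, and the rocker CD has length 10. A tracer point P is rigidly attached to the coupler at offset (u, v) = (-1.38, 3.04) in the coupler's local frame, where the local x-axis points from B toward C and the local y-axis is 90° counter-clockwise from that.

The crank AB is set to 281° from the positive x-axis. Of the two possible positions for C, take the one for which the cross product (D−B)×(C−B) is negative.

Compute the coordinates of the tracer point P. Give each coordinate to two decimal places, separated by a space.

1.48 -0.67

A=(0,0), D=(10.00,0)
B = A + 4.00·(cos281°, sin281°) = (0.7632, -3.9265)
|BD| = 10.0367
circle(B,10.00) ∩ circle(D,10.00): a=5.0183, h=8.6496
  candidates: C₊=(1.9977,5.9970) cross=86.814; C₋=(8.7655,-9.9235) cross=-86.814
  mode - wants cross < 0 → take C=(8.7655,-9.9235) (cross=-86.814)
ex = (C−B)/|BC| = (0.8002,-0.5997); ey = (0.5997,0.8002)
P = B + -1.38·ex + 3.04·ey = (1.4820,-0.6662)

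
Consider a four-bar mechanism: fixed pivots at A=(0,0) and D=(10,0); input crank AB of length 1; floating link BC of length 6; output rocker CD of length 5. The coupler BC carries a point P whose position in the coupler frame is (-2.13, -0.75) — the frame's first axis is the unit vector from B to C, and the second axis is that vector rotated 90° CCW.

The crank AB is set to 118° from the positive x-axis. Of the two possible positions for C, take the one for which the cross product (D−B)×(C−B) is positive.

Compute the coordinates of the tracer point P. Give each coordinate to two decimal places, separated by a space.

-2.42 -0.25

A=(0,0), D=(10.00,0)
B = A + 1.00·(cos118°, sin118°) = (-0.4695, 0.8829)
|BD| = 10.5066
circle(B,6.00) ∩ circle(D,5.00): a=5.7768, h=1.6213
  candidates: C₊=(5.4231,2.0130) cross=17.034; C₋=(5.1506,-1.2181) cross=-17.034
  mode + wants cross > 0 → take C=(5.4231,2.0130) (cross=17.034)
ex = (C−B)/|BC| = (0.9821,0.1883); ey = (-0.1883,0.9821)
P = B + -2.13·ex + -0.75·ey = (-2.4201,-0.2548)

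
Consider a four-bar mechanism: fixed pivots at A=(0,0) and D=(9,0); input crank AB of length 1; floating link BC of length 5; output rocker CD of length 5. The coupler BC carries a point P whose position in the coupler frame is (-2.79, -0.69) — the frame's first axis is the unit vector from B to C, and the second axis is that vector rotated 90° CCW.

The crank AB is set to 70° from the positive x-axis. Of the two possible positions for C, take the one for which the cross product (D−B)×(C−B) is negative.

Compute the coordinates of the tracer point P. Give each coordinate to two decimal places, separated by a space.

A=(0,0), D=(9.00,0)
B = A + 1.00·(cos70°, sin70°) = (0.3420, 0.9397)
|BD| = 8.7088
circle(B,5.00) ∩ circle(D,5.00): a=4.3544, h=2.4575
  candidates: C₊=(4.9362,2.9130) cross=21.402; C₋=(4.4058,-1.9733) cross=-21.402
  mode - wants cross < 0 → take C=(4.4058,-1.9733) (cross=-21.402)
ex = (C−B)/|BC| = (0.8128,-0.5826); ey = (0.5826,0.8128)
P = B + -2.79·ex + -0.69·ey = (-2.3276,2.0043)

-2.33 2.00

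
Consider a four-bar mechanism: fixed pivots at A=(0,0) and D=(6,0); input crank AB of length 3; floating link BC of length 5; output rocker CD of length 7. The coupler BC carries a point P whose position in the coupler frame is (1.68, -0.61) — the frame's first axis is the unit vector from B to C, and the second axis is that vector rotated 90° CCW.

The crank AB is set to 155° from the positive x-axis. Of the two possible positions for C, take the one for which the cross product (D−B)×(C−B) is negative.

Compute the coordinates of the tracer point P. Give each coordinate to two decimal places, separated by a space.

A=(0,0), D=(6.00,0)
B = A + 3.00·(cos155°, sin155°) = (-2.7189, 1.2679)
|BD| = 8.8106
circle(B,5.00) ∩ circle(D,7.00): a=3.0433, h=3.9671
  candidates: C₊=(0.8636,4.7558) cross=34.953; C₋=(-0.2782,-3.0959) cross=-34.953
  mode - wants cross < 0 → take C=(-0.2782,-3.0959) (cross=-34.953)
ex = (C−B)/|BC| = (0.4882,-0.8728); ey = (0.8728,0.4882)
P = B + 1.68·ex + -0.61·ey = (-2.4312,-0.4962)

-2.43 -0.50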